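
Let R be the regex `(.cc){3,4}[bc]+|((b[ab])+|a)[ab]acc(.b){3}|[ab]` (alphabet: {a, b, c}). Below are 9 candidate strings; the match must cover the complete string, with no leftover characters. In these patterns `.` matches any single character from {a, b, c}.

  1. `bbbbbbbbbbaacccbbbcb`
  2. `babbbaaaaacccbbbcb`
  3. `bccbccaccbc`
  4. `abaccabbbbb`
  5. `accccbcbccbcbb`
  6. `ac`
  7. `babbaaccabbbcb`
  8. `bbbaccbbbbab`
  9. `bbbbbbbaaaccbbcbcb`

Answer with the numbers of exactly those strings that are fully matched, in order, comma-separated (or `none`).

1 → match
2 → no match
3. `bccbccaccbc` → match
4. `abaccabbbbb` → match
5 → no match
6. `ac` → no match
7 → match
8. `bbbaccbbbbab` → match
9 → match

1, 3, 4, 7, 8, 9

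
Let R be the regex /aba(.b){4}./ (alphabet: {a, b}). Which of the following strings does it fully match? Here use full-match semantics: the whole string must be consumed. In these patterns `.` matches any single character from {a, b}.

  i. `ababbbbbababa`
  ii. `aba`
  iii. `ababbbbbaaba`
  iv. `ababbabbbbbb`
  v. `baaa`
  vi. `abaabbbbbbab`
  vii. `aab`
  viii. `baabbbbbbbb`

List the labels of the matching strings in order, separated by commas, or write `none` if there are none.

iv

i → no match
ii → no match
iii → no match
iv → match
v → no match — must start with `aba`
vi → no match
vii → no match — must start with `aba`
viii → no match — must start with `aba`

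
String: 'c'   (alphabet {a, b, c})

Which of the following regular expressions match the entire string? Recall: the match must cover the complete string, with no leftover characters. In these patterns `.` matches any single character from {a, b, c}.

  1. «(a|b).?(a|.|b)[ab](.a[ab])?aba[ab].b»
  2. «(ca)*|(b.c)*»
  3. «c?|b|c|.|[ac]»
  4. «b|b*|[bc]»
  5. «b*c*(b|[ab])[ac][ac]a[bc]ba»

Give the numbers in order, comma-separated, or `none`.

1 → no match — must end with 'b'
2 → no match
3 → match
4 → match
5 → no match — must end with 'ba'

3, 4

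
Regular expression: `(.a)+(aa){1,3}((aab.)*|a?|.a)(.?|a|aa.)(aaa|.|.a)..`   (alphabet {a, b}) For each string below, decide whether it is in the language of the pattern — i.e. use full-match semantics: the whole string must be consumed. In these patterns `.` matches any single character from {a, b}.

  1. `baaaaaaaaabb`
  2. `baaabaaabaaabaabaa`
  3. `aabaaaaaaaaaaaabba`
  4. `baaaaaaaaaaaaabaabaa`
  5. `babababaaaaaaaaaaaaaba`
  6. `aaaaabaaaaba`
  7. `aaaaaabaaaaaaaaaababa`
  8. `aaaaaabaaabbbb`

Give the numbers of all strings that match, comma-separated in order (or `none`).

1, 2, 3, 4, 5, 7, 8

1. `baaaaaaaaabb` → match
2 → match
3 → match
4 → match
5 → match
6. `aaaaabaaaaba` → no match
7 → match
8 → match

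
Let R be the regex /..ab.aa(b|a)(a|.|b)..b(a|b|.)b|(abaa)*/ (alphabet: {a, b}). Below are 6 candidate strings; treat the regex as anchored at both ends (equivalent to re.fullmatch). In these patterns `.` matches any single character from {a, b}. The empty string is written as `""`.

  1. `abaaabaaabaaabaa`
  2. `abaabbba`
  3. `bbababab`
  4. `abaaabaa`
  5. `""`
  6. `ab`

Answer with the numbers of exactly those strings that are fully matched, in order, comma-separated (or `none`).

1, 4, 5

1 → match
2 → no match
3 → no match
4 → match
5 → match
6 → no match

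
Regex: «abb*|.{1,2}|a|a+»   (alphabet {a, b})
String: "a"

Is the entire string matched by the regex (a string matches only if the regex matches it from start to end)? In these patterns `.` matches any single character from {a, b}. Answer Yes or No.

Yes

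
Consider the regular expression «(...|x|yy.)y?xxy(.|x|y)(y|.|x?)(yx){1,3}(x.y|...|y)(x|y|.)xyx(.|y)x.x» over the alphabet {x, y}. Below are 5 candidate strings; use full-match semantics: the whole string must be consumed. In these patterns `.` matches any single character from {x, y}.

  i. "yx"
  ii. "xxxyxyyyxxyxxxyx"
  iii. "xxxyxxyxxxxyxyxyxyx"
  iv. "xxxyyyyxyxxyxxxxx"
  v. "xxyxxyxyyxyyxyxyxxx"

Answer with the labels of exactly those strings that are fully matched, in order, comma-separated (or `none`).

i → no match
ii → no match
iii → match
iv → match
v → match

iii, iv, v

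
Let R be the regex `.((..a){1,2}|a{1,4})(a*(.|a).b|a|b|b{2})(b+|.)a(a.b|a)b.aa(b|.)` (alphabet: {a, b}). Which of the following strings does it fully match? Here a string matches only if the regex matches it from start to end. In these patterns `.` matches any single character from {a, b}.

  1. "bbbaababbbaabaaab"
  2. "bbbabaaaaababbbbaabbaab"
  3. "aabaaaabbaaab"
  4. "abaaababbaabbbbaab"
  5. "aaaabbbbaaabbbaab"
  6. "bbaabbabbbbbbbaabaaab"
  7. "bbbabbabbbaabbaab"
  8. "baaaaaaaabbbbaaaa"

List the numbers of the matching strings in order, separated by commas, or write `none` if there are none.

1 → match
2 → match
3 → match
4 → match
5 → match
6 → match
7 → match
8 → no match

1, 2, 3, 4, 5, 6, 7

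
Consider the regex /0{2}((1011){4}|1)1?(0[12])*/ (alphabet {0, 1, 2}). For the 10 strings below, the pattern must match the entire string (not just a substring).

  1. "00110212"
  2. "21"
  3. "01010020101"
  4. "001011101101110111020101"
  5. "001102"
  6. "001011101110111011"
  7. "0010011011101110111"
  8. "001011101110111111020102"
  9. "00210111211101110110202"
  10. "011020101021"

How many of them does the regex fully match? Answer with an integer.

2

1 → no match
2 → no match — must start with "0"
3 → no match
4 → no match
5 → match
6 → match
7 → no match
8 → no match
9 → no match
10 → no match
Total matched: 2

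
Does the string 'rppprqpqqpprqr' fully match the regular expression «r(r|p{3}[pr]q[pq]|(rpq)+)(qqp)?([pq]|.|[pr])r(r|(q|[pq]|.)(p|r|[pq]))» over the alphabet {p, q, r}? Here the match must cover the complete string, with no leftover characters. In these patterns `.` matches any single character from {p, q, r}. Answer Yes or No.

Yes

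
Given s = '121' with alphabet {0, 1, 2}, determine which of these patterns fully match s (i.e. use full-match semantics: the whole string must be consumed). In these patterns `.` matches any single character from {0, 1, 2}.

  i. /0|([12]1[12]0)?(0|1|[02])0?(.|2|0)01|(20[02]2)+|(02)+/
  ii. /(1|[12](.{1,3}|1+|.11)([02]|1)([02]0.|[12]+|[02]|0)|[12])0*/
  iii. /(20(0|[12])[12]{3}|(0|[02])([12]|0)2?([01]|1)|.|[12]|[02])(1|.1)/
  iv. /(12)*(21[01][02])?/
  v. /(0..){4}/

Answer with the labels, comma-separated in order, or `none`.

i → no match
ii → no match
iii → match
iv → no match
v → no match — must start with '0'

iii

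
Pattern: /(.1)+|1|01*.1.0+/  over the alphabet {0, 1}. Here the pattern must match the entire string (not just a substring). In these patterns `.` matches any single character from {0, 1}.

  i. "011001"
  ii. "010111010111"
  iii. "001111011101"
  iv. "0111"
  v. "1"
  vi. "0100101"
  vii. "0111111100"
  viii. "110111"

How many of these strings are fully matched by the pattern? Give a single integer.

5

i → no match
ii → match
iii → no match
iv → match
v → match
vi → no match
vii → match
viii → match
Total matched: 5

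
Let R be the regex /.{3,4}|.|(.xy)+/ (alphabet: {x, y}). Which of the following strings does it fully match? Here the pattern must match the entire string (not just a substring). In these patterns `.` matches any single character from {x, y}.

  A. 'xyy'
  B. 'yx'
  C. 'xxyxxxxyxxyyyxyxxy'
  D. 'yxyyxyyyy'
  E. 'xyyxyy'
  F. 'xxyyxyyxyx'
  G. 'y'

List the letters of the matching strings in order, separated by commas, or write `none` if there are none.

A → match
B → no match
C → no match
D → no match
E → no match
F → no match
G → match

A, G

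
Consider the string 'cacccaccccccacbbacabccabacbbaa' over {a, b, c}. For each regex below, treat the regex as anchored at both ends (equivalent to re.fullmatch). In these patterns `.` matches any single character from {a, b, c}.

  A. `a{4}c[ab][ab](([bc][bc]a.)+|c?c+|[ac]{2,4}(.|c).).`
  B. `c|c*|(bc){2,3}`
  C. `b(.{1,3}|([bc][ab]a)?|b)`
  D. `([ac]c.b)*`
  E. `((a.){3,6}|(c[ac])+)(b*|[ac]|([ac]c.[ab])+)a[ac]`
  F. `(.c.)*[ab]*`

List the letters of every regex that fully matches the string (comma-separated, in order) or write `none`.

E

A → no match — must start with 'a'
B → no match
C → no match — must start with 'b'
D → no match
E → match
F → no match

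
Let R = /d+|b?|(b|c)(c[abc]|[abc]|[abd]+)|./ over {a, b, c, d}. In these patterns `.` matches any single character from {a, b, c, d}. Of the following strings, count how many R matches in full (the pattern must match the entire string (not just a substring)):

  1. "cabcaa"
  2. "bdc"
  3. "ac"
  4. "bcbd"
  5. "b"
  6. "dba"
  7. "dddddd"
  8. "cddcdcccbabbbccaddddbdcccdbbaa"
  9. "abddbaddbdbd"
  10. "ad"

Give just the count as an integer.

2

1 → no match
2 → no match
3 → no match
4 → no match
5 → match
6 → no match
7 → match
8 → no match
9 → no match
10 → no match
Total matched: 2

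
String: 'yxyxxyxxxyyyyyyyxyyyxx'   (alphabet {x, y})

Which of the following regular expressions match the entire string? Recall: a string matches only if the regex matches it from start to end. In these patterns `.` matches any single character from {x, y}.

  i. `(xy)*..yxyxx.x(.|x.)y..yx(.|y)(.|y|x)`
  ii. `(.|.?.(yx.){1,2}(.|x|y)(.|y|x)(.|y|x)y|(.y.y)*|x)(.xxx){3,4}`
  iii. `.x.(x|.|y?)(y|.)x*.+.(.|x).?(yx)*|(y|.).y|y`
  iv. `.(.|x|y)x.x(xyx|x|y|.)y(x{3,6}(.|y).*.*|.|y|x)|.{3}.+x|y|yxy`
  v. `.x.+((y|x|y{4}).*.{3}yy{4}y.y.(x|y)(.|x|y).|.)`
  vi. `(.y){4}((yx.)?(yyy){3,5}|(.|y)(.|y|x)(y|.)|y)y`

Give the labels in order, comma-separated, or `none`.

iii, iv, v

i → no match
ii → no match — must end with 'xxx'
iii → match
iv → match
v → match
vi → no match — must end with 'y'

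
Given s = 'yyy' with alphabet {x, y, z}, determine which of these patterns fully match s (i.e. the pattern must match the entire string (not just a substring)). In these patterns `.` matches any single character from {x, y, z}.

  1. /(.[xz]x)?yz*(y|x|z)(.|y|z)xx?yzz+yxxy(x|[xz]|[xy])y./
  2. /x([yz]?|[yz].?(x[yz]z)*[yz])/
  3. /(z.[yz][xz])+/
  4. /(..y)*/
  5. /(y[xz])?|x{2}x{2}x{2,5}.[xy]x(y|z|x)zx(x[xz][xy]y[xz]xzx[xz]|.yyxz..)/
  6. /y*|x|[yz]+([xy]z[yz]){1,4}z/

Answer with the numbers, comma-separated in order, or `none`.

4, 6

1 → no match
2 → no match — must start with 'x'
3 → no match — must start with 'z'
4 → match
5 → no match
6 → match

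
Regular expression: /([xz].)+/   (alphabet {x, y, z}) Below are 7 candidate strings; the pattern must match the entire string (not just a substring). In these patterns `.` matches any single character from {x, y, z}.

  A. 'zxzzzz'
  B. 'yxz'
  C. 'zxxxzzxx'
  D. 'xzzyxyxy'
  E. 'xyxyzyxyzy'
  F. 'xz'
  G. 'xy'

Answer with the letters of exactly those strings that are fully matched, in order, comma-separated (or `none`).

A, C, D, E, F, G

A → match
B → no match
C → match
D → match
E → match
F → match
G → match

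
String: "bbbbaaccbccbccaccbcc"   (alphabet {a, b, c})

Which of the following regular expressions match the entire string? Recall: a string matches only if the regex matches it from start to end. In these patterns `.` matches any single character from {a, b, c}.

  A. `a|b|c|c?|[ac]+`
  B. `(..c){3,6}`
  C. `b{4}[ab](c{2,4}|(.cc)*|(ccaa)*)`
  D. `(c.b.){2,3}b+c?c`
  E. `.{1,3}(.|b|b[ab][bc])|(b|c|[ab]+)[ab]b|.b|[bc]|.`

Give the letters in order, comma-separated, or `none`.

A → no match
B → no match
C → match
D → no match — must start with "c"
E → no match

C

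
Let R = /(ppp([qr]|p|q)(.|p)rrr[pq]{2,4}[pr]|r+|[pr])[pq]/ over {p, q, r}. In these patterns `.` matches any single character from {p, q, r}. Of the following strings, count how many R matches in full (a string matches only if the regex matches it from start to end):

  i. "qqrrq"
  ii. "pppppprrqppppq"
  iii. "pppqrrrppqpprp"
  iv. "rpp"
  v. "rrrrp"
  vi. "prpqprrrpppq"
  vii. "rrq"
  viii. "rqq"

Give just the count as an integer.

2

i → no match
ii → no match
iii → no match
iv → no match
v → match
vi → no match
vii → match
viii → no match
Total matched: 2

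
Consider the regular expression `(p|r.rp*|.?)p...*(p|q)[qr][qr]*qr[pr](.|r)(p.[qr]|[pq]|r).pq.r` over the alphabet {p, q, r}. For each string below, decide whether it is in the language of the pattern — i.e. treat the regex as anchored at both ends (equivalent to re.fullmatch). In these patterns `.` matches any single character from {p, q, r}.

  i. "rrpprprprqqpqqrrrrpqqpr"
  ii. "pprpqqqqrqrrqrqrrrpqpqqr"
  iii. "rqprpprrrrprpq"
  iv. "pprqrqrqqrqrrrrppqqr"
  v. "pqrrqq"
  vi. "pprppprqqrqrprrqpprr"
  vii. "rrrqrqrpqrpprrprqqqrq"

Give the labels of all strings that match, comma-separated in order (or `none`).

ii, iv

i → no match
ii → match
iii → no match — must end with "r"
iv → match
v → no match — must end with "r"
vi → no match
vii → no match — must end with "r"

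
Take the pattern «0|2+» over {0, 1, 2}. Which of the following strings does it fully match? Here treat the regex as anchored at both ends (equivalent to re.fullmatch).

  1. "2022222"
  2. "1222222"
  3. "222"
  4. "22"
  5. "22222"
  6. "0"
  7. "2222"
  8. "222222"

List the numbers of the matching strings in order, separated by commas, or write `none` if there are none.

1 → no match
2 → no match
3 → match
4 → match
5 → match
6 → match
7 → match
8 → match

3, 4, 5, 6, 7, 8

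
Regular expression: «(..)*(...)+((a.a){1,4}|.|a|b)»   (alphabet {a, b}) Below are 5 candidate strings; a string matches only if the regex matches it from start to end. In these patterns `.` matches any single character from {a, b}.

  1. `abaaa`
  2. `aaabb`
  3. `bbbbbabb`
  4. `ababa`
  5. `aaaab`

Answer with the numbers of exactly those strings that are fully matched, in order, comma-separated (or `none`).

1 → no match
2 → no match
3 → match
4 → no match
5 → no match

3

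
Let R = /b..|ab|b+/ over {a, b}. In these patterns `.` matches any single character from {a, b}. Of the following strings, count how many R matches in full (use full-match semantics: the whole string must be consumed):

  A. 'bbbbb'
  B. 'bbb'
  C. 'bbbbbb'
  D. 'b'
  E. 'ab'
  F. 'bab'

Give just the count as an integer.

6

A → match
B → match
C → match
D → match
E → match
F → match
Total matched: 6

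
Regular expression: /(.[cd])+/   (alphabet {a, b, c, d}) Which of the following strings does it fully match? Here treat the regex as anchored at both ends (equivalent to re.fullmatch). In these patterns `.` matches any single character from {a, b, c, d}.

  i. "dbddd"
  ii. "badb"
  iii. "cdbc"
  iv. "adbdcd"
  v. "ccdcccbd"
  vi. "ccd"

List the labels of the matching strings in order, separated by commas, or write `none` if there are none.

i → no match
ii → no match
iii → match
iv → match
v → match
vi → no match

iii, iv, v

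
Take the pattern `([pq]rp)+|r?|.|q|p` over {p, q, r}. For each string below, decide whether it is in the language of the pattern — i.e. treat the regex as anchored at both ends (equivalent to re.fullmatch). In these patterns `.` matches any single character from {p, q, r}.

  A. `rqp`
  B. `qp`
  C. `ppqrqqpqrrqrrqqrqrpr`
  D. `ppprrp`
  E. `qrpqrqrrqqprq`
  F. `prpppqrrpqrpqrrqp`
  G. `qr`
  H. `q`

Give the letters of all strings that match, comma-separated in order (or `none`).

A → no match
B → no match
C → no match
D → no match
E → no match
F → no match
G → no match
H → match

H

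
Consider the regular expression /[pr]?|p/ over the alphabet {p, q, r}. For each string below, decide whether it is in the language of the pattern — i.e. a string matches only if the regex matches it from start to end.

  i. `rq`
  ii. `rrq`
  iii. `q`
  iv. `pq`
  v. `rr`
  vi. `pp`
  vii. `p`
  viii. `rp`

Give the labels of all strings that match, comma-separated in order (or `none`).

vii

i → no match
ii → no match
iii → no match
iv → no match
v → no match
vi → no match
vii → match
viii → no match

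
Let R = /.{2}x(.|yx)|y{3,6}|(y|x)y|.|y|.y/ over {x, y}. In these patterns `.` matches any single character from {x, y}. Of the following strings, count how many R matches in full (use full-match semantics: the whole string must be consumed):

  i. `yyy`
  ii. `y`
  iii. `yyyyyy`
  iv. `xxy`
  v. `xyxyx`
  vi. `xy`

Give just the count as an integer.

i → match
ii → match
iii → match
iv → no match
v → match
vi → match
Total matched: 5

5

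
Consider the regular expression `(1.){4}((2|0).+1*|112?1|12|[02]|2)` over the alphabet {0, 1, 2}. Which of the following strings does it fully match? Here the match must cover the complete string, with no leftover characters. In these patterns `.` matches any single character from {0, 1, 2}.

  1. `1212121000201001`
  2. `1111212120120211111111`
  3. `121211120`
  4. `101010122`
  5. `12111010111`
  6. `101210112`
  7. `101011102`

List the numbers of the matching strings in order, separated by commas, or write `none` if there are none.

1, 3, 4, 5, 6, 7

1 → match
2 → no match
3. `121211120` → match
4. `101010122` → match
5. `12111010111` → match
6. `101210112` → match
7. `101011102` → match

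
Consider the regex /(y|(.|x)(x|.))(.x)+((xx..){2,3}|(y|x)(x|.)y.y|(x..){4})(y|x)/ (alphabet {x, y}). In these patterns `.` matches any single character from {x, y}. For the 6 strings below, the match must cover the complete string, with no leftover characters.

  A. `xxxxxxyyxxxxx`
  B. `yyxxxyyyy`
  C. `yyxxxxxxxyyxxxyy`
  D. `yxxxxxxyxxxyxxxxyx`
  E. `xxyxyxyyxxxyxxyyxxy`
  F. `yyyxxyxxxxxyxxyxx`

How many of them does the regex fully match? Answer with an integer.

A → match
B → match
C → match
D → match
E → no match
F → match
Total matched: 5

5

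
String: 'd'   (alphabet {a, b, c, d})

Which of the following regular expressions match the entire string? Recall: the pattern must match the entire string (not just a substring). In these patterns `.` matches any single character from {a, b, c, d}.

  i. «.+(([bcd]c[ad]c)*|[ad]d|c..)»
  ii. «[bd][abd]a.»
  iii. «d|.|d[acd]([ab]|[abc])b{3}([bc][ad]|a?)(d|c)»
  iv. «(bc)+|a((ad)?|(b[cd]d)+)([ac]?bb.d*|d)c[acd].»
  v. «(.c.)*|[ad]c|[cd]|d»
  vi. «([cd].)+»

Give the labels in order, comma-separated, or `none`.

i → match
ii → no match
iii → match
iv → no match
v → match
vi → no match

i, iii, v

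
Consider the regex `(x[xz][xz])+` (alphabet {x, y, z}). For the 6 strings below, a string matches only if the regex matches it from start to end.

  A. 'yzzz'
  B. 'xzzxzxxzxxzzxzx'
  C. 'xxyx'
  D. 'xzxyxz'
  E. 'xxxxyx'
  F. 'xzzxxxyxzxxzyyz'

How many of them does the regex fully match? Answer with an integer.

1

A → no match — must start with 'x'
B → match
C → no match
D → no match
E → no match
F → no match
Total matched: 1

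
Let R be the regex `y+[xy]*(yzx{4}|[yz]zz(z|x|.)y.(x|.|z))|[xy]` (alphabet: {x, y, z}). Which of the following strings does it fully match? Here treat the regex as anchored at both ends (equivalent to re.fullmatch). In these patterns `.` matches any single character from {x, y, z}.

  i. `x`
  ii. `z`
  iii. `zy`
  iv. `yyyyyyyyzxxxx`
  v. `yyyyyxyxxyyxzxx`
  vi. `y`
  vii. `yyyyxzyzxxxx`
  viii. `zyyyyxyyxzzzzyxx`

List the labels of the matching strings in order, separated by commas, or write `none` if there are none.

i, iv, vi

i → match
ii → no match
iii → no match
iv → match
v → no match
vi → match
vii → no match
viii → no match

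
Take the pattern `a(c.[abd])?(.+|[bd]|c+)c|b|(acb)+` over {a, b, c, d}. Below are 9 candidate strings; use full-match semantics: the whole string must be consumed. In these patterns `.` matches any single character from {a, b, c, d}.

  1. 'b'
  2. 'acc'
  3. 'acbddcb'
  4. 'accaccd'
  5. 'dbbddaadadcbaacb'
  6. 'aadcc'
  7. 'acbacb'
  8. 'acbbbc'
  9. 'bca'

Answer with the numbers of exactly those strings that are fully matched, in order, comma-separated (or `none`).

1. 'b' → match
2. 'acc' → match
3. 'acbddcb' → no match
4. 'accaccd' → no match
5 → no match
6. 'aadcc' → match
7. 'acbacb' → match
8. 'acbbbc' → match
9. 'bca' → no match

1, 2, 6, 7, 8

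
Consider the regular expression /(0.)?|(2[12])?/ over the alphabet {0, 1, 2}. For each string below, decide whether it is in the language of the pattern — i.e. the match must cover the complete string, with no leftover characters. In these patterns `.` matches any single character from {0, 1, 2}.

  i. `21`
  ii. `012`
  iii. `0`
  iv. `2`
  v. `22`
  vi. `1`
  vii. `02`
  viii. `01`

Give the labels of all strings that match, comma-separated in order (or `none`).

i → match
ii → no match
iii → no match
iv → no match
v → match
vi → no match
vii → match
viii → match

i, v, vii, viii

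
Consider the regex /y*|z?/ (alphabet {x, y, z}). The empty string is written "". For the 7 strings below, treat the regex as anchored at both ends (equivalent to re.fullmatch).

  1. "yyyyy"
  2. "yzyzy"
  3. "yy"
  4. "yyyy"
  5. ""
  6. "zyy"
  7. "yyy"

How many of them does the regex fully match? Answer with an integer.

1 → match
2 → no match
3 → match
4 → match
5 → match
6 → no match
7 → match
Total matched: 5

5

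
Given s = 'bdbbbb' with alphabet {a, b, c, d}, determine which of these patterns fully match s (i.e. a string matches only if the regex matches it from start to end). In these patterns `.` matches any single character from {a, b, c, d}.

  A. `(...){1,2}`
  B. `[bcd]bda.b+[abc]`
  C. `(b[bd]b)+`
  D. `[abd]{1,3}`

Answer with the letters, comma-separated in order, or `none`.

A → match
B → no match
C → match
D → no match

A, C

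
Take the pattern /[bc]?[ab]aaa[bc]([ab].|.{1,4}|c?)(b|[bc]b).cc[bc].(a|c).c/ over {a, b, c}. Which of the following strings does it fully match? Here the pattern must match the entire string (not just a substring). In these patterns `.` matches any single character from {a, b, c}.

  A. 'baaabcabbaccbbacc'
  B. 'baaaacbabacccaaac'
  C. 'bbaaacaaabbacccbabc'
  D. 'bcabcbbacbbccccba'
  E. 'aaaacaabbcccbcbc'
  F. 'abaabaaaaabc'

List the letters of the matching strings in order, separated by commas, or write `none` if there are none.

A → match
B → match
C → match
D → no match — must end with 'c'
E → match
F → no match

A, B, C, E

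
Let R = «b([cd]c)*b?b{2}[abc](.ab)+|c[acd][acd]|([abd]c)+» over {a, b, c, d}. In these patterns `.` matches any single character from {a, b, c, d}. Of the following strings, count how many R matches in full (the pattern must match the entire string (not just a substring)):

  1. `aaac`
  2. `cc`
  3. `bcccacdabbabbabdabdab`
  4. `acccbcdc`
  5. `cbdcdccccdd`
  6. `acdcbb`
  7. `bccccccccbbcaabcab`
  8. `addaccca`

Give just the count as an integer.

1

1 → no match
2 → no match
3 → no match
4 → no match
5 → no match
6 → no match
7 → match
8 → no match
Total matched: 1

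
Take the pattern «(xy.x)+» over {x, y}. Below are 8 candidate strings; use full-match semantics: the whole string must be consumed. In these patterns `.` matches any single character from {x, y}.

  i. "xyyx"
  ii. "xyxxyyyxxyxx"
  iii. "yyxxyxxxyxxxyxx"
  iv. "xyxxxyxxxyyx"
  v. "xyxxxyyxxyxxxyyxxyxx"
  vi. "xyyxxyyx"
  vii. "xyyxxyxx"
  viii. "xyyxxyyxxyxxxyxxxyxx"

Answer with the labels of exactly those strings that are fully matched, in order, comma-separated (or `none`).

i, iv, v, vi, vii, viii

i. "xyyx" → match
ii. "xyxxyyyxxyxx" → no match
iii → no match — must start with "xy"
iv. "xyxxxyxxxyyx" → match
v → match
vi. "xyyxxyyx" → match
vii. "xyyxxyxx" → match
viii → match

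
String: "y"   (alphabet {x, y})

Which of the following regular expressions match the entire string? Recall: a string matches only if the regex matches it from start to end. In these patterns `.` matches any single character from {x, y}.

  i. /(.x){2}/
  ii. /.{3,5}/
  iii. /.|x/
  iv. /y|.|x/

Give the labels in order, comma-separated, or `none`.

iii, iv

i → no match — must end with "x"
ii → no match
iii → match
iv → match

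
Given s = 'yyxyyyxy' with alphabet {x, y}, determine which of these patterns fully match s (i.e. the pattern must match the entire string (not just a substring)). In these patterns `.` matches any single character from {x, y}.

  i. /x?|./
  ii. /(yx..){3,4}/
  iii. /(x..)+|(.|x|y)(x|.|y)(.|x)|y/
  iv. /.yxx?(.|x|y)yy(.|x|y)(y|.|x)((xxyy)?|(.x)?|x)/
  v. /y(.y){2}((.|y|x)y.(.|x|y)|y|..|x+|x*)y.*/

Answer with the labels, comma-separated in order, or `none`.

i → no match
ii → no match — must start with 'yx'
iii → no match
iv → match
v → no match

iv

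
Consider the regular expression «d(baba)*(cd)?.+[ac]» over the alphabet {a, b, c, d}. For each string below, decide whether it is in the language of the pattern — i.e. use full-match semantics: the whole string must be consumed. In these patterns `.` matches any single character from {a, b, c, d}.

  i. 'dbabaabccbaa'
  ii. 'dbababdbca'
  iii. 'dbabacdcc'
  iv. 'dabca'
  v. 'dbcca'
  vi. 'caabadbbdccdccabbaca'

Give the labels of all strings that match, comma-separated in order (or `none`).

i. 'dbabaabccbaa' → match
ii. 'dbababdbca' → match
iii. 'dbabacdcc' → match
iv. 'dabca' → match
v. 'dbcca' → match
vi → no match — must start with 'd'

i, ii, iii, iv, v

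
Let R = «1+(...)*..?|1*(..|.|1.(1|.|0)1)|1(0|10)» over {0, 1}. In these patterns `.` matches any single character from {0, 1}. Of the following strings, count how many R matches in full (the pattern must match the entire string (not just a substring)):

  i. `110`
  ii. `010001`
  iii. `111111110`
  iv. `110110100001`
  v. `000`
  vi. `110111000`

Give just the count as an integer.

i → match
ii → no match
iii → match
iv → match
v → no match
vi → match
Total matched: 4

4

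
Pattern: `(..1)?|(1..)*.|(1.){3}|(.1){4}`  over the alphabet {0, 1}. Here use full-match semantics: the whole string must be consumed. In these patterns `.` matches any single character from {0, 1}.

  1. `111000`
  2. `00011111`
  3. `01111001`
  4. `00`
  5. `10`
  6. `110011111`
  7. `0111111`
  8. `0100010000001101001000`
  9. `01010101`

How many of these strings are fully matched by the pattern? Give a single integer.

1

1 → no match
2 → no match
3 → no match
4 → no match
5 → no match
6 → no match
7 → no match
8 → no match
9 → match
Total matched: 1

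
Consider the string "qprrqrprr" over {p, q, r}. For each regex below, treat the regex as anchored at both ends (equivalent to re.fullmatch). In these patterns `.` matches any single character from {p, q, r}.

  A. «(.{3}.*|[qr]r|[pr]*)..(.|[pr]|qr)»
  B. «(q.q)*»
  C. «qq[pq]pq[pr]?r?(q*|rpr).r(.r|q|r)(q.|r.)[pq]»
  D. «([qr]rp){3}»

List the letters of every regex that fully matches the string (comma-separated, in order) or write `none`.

A → match
B → no match
C → no match — must start with "qq"
D → no match — must end with "rp"

A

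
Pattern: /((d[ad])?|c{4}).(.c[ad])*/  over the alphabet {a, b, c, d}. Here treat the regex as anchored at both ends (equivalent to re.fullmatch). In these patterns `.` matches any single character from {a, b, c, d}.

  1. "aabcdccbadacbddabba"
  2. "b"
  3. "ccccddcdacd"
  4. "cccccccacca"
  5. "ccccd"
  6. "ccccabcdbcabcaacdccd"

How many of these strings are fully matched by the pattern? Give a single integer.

1 → no match
2 → match
3 → match
4 → match
5 → match
6 → match
Total matched: 5

5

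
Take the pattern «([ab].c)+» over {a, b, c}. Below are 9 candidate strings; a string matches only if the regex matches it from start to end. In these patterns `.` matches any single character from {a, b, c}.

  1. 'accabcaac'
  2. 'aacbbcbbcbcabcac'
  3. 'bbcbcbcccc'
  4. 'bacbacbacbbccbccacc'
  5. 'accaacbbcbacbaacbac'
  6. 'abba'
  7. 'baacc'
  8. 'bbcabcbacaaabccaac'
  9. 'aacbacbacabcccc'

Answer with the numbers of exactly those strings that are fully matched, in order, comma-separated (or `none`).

1 → match
2 → no match
3 → no match
4 → no match
5 → no match
6 → no match — must end with 'c'
7 → no match
8 → no match
9 → no match

1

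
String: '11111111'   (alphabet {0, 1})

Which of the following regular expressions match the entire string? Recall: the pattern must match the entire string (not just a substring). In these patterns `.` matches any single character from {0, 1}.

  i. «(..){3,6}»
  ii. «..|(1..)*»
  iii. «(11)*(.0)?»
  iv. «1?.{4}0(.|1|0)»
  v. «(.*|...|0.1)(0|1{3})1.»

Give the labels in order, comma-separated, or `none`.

i → match
ii → no match
iii → match
iv → no match
v → match

i, iii, v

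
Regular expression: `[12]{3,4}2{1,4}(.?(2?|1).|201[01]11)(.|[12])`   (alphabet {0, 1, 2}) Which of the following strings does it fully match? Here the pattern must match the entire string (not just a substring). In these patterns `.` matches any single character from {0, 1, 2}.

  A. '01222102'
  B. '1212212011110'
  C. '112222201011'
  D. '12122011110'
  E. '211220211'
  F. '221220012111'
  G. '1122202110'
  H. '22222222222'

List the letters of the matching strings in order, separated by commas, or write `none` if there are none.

D, E, H

A → no match
B → no match
C → no match
D → match
E → match
F → no match
G → no match
H → match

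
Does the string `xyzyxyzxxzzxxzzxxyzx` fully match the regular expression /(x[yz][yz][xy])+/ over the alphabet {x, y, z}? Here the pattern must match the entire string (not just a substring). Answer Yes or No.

Yes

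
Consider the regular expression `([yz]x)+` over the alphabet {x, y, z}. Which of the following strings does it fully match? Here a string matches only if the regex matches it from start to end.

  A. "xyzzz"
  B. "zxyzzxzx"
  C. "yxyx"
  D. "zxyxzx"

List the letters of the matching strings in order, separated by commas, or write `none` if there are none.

C, D

A → no match — must end with "x"
B → no match
C → match
D → match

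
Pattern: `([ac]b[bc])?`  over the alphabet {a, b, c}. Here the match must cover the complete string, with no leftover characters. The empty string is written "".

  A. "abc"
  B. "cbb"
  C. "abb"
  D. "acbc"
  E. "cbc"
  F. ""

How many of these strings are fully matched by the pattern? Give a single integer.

A → match
B → match
C → match
D → no match
E → match
F → match
Total matched: 5

5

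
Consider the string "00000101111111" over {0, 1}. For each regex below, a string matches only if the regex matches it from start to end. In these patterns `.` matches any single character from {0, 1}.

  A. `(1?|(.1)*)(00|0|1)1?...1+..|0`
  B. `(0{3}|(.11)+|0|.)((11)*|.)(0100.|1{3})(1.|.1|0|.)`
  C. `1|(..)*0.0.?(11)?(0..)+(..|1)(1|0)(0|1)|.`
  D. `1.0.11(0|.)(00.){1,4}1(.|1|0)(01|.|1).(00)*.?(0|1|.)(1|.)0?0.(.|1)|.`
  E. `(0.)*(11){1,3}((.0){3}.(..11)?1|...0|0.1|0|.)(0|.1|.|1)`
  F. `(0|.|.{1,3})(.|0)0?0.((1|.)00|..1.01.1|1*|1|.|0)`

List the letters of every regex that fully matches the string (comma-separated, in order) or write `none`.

A → no match
B → no match
C → no match
D → no match
E → match
F → no match

E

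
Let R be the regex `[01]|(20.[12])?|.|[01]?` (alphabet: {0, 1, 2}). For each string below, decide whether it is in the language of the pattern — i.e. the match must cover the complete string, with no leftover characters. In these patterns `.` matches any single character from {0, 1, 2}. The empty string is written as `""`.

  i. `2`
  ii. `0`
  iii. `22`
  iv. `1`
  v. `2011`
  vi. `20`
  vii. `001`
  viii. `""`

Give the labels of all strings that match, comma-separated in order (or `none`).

i, ii, iv, v, viii

i → match
ii → match
iii → no match
iv → match
v → match
vi → no match
vii → no match
viii → match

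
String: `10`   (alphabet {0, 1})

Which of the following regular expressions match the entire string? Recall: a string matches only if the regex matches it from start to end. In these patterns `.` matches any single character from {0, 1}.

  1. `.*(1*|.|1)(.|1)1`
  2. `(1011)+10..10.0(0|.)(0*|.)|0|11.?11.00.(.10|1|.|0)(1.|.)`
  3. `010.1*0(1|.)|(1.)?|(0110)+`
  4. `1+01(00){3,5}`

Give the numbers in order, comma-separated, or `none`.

3

1 → no match — must end with `1`
2 → no match
3 → match
4 → no match — must end with `00`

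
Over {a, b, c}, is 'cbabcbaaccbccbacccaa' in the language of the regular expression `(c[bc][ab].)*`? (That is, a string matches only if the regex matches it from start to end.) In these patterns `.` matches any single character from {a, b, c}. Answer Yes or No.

Yes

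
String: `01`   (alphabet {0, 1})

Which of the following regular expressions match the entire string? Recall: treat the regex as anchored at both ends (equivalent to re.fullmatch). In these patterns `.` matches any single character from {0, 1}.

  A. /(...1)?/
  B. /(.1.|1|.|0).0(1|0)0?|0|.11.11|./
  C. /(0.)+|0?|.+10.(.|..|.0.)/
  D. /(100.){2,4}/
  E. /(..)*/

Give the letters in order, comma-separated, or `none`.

C, E

A → no match
B → no match
C → match
D → no match — must start with `100`
E → match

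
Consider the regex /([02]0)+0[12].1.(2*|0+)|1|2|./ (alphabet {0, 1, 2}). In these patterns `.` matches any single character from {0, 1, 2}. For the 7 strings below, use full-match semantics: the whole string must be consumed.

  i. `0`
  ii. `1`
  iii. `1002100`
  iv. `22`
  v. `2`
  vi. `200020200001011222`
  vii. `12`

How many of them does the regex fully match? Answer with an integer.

i → match
ii → match
iii → no match
iv → no match
v → match
vi → match
vii → no match
Total matched: 4

4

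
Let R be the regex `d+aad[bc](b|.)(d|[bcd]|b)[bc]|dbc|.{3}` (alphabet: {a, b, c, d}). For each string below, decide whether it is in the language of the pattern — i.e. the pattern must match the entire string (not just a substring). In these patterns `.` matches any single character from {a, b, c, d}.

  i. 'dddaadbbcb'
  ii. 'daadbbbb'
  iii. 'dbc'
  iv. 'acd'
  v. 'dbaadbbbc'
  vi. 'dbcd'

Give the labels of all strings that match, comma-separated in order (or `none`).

i → match
ii → match
iii → match
iv → match
v → no match
vi → no match

i, ii, iii, iv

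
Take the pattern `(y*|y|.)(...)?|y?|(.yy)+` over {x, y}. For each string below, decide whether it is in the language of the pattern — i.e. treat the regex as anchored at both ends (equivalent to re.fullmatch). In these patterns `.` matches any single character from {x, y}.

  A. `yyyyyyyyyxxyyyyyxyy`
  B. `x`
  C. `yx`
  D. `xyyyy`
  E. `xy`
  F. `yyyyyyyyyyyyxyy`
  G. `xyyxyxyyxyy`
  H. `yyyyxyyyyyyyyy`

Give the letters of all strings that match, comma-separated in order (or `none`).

A → no match
B → match
C → no match
D → no match
E → no match
F → match
G → no match
H → no match

B, F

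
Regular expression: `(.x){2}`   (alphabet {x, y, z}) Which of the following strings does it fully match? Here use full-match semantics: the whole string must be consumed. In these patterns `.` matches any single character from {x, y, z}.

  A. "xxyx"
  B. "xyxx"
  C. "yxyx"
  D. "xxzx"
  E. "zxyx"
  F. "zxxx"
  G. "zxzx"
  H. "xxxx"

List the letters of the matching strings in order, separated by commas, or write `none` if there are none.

A, C, D, E, F, G, H

A. "xxyx" → match
B. "xyxx" → no match
C. "yxyx" → match
D. "xxzx" → match
E. "zxyx" → match
F. "zxxx" → match
G. "zxzx" → match
H. "xxxx" → match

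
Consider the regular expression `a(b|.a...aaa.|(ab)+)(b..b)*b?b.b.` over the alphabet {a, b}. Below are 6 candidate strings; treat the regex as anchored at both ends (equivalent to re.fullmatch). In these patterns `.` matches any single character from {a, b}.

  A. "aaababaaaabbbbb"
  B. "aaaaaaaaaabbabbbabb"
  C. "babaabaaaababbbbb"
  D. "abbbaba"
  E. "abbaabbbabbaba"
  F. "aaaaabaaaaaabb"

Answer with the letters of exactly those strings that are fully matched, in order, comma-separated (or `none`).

A, B, D, E

A → match
B → match
C → no match — must start with "a"
D → match
E → match
F → no match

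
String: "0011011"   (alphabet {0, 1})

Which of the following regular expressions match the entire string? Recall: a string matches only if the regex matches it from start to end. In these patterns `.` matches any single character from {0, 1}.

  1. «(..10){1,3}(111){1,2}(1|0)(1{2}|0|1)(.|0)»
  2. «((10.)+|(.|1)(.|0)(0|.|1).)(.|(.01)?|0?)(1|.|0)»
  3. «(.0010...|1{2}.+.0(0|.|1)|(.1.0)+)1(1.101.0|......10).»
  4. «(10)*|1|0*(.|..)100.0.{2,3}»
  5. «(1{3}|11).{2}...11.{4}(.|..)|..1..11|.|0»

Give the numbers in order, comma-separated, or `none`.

1 → no match
2 → no match
3 → no match
4 → no match
5 → match

5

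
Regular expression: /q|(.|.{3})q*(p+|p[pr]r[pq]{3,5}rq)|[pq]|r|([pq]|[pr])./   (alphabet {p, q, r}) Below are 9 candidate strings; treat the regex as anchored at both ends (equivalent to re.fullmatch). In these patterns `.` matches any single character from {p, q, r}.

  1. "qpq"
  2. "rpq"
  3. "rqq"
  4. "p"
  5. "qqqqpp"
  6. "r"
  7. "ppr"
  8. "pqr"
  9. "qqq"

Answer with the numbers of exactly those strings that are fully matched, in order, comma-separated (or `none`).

1 → no match
2 → no match
3 → no match
4 → match
5 → match
6 → match
7 → no match
8 → no match
9 → no match

4, 5, 6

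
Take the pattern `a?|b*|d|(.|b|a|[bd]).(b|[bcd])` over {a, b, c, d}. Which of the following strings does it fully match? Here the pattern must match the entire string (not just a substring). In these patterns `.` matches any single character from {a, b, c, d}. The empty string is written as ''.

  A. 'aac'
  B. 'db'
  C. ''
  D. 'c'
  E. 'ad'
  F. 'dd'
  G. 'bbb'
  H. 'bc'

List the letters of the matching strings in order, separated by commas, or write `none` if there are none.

A → match
B → no match
C → match
D → no match
E → no match
F → no match
G → match
H → no match

A, C, G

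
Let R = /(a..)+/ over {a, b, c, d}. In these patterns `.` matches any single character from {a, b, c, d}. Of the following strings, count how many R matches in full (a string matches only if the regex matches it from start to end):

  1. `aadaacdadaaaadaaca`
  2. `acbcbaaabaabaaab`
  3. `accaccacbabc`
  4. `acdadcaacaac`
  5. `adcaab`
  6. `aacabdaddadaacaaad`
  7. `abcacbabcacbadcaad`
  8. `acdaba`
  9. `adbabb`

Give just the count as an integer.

1 → no match
2 → no match
3. `accaccacbabc` → match
4. `acdadcaacaac` → match
5. `adcaab` → match
6 → match
7 → match
8. `acdaba` → match
9. `adbabb` → match
Total matched: 7

7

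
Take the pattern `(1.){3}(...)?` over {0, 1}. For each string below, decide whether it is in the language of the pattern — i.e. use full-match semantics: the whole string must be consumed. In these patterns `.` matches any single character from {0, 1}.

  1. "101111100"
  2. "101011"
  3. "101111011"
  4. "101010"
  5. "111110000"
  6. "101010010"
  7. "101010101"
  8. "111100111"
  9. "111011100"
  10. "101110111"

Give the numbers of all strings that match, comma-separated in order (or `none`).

1 → match
2 → match
3 → match
4 → match
5 → match
6 → match
7 → match
8 → no match
9 → match
10 → match

1, 2, 3, 4, 5, 6, 7, 9, 10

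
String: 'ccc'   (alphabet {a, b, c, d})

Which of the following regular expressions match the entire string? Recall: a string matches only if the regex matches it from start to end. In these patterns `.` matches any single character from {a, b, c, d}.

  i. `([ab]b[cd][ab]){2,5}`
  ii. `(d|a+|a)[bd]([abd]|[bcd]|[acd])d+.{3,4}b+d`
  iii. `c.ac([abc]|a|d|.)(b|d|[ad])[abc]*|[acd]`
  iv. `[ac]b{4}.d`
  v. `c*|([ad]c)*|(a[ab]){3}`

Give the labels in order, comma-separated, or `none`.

i → no match
ii → no match — must end with 'bd'
iii → no match
iv → no match — must end with 'd'
v → match

v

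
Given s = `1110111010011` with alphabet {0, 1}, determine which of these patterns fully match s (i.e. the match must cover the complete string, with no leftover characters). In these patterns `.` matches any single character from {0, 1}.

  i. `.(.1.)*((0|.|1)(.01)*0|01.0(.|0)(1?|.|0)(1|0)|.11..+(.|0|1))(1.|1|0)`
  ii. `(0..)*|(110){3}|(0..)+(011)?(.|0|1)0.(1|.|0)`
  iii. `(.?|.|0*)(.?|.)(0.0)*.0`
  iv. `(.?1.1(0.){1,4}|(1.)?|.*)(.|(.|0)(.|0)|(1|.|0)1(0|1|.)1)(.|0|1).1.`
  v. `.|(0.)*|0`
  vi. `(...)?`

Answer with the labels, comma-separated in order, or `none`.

i, iv

i → match
ii → no match
iii → no match — must end with `0`
iv → match
v → no match
vi → no match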